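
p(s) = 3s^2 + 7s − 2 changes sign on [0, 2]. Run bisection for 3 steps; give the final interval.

[0.25, 0.5]

p(1) = 8 > 0, so the root lies in [0, 1]
p(0.5) = 2.25 > 0, so the root lies in [0, 0.5]
p(0.25) = -0.0625 < 0, so the root lies in [0.25, 0.5]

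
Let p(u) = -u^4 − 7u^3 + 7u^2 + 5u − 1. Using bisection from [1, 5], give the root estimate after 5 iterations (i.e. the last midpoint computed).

1.375

m = 3, p(m) = -193 (−); new bracket [1, 3]
m = 2, p(m) = -35 (−); new bracket [1, 2]
m = 1.5, p(m) = -6.4375 (−); new bracket [1, 1.5]
m = 1.25, p(m) = 0.0742 (+); new bracket [1.25, 1.5]
m = 1.375, p(m) = -2.6624 (−); new bracket [1.25, 1.375]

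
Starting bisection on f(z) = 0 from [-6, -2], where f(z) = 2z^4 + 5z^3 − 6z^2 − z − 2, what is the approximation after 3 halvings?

z = -4 gives f = 98, positive; keep [-4, -2]
z = -3 gives f = -26, negative; keep [-4, -3]
z = -3.5 gives f = 13.75, positive; keep [-3.5, -3]

-3.5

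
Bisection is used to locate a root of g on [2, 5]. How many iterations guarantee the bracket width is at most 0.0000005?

23

Width after n steps is 3/2^n. Need 2^n ≥ 3/0.0000005 = 6000000.
2^22 = 4194304 < 6000000 ≤ 2^23 = 8388608, so n = 23.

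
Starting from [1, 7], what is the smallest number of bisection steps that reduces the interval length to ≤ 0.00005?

Width after n steps is 6/2^n. Need 2^n ≥ 6/0.00005 = 120000.
2^16 = 65536 < 120000 ≤ 2^17 = 131072, so n = 17.

17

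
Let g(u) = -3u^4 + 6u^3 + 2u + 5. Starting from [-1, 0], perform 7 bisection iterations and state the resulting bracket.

[-0.7578125, -0.75]

m = -0.5, g(m) = 3.0625 (+); new bracket [-1, -0.5]
m = -0.75, g(m) = 0.019531 (+); new bracket [-1, -0.75]
m = -0.875, g(m) = -2.528076 (−); new bracket [-0.875, -0.75]
m = -0.8125, g(m) = -1.1507 (−); new bracket [-0.8125, -0.75]
m = -0.78125, g(m) = -0.5411 (−); new bracket [-0.78125, -0.75]
m = -0.765625, g(m) = -0.2548 (−); new bracket [-0.765625, -0.75]
m = -0.7578125, g(m) = -0.1162 (−); new bracket [-0.7578125, -0.75]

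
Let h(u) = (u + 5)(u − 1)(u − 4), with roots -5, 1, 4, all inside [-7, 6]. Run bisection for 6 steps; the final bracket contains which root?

-5

h(-0.5) = 30.375 > 0, so the root lies in [-7, -0.5]
h(-3.75) = 46.015625 > 0, so the root lies in [-7, -3.75]
h(-5.375) = -22.412109 < 0, so the root lies in [-5.375, -3.75]
h(-4.5625) = 20.8376 > 0, so the root lies in [-5.375, -4.5625]
h(-4.96875) = 1.6729 > 0, so the root lies in [-5.375, -4.96875]
h(-5.171875) = -9.7294 < 0, so the root lies in [-5.171875, -4.96875]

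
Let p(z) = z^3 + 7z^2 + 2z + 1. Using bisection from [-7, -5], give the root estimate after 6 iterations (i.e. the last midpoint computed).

-6.71875

m = -6, p(m) = 25 (+); new bracket [-7, -6]
m = -6.5, p(m) = 9.125 (+); new bracket [-7, -6.5]
m = -6.75, p(m) = -1.109375 (−); new bracket [-6.75, -6.5]
m = -6.625, p(m) = 4.209 (+); new bracket [-6.75, -6.625]
m = -6.6875, p(m) = 1.6008 (+); new bracket [-6.75, -6.6875]
m = -6.71875, p(m) = 0.2586 (+); new bracket [-6.75, -6.71875]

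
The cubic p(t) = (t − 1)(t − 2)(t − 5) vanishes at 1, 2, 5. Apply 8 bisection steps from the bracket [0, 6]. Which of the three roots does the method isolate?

5

t = 3 gives p = -4, negative; keep [3, 6]
t = 4.5 gives p = -4.375, negative; keep [4.5, 6]
t = 5.25 gives p = 3.453125, positive; keep [4.5, 5.25]
t = 4.875 gives p = -1.3926, negative; keep [4.875, 5.25]
t = 5.0625 gives p = 0.7776, positive; keep [4.875, 5.0625]
t = 4.96875 gives p = -0.3682, negative; keep [4.96875, 5.0625]
t = 5.015625 gives p = 0.1892, positive; keep [4.96875, 5.015625]
t = 4.9921875 gives p = -0.0933, negative; keep [4.9921875, 5.015625]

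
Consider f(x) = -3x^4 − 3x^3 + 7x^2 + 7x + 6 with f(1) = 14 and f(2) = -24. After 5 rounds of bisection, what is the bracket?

[1.65625, 1.6875]

midpoint 1.5: f = 6.9375 > 0 → [1.5, 2]
midpoint 1.75: f = -4.527344 < 0 → [1.5, 1.75]
midpoint 1.625: f = 2.067627 > 0 → [1.625, 1.75]
midpoint 1.6875: f = -0.9976 < 0 → [1.625, 1.6875]
midpoint 1.65625: f = 0.591 > 0 → [1.65625, 1.6875]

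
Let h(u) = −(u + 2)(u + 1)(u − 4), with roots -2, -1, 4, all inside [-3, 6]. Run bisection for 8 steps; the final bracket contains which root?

4

m = 1.5, h(m) = 21.875 (+); new bracket [1.5, 6]
m = 3.75, h(m) = 6.828125 (+); new bracket [3.75, 6]
m = 4.875, h(m) = -35.341797 (−); new bracket [3.75, 4.875]
m = 4.3125, h(m) = -10.4797 (−); new bracket [3.75, 4.3125]
m = 4.03125, h(m) = -0.9483 (−); new bracket [3.75, 4.03125]
m = 3.890625, h(m) = 3.151 (+); new bracket [3.890625, 4.03125]
m = 3.9609375, h(m) = 1.1551 (+); new bracket [3.9609375, 4.03125]
m = 3.99609375, h(m) = 0.117 (+); new bracket [3.99609375, 4.03125]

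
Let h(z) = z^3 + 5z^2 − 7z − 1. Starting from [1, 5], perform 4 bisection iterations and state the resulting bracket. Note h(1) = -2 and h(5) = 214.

z = 3 gives h = 50, positive; keep [1, 3]
z = 2 gives h = 13, positive; keep [1, 2]
z = 1.5 gives h = 3.125, positive; keep [1, 1.5]
z = 1.25 gives h = 0.0156, positive; keep [1, 1.25]

[1, 1.25]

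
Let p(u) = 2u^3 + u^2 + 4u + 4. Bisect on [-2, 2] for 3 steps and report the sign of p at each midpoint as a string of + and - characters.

p(0) = 4 > 0, so the root lies in [-2, 0]
p(-1) = -1 < 0, so the root lies in [-1, 0]
p(-0.5) = 2 > 0, so the root lies in [-1, -0.5]

+-+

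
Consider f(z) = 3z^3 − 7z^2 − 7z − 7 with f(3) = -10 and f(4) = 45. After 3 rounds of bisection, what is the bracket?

[3.25, 3.375]

m = 3.5, f(m) = 11.375 (+); new bracket [3, 3.5]
m = 3.25, f(m) = -0.703125 (−); new bracket [3.25, 3.5]
m = 3.375, f(m) = 4.970703 (+); new bracket [3.25, 3.375]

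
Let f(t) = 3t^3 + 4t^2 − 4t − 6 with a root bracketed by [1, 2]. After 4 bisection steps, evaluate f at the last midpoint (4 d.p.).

midpoint 1.5: f = 7.125 > 0 → [1, 1.5]
midpoint 1.25: f = 1.109375 > 0 → [1, 1.25]
midpoint 1.125: f = -1.166016 < 0 → [1.125, 1.25]
midpoint 1.1875: f = -0.0857 < 0 → [1.1875, 1.25]

-0.0857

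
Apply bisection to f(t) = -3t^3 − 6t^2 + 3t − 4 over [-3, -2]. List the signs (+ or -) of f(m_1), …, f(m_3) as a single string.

-++

t = -2.5 gives f = -2.125, negative; keep [-3, -2.5]
t = -2.75 gives f = 4.765625, positive; keep [-2.75, -2.5]
t = -2.625 gives f = 1.044922, positive; keep [-2.625, -2.5]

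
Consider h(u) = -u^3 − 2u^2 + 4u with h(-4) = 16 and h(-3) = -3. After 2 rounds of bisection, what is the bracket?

[-3.25, -3]

h(-3.5) = 4.375 > 0, so the root lies in [-3.5, -3]
h(-3.25) = 0.203125 > 0, so the root lies in [-3.25, -3]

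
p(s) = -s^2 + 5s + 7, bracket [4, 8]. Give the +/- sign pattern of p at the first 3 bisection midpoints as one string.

+--

midpoint 6: p = 1 > 0 → [6, 8]
midpoint 7: p = -7 < 0 → [6, 7]
midpoint 6.5: p = -2.75 < 0 → [6, 6.5]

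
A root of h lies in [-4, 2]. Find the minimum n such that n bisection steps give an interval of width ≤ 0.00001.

Width after n steps is 6/2^n. Need 2^n ≥ 6/0.00001 = 600000.
2^19 = 524288 < 600000 ≤ 2^20 = 1048576, so n = 20.

20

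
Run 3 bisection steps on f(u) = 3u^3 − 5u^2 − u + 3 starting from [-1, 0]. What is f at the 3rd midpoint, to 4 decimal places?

f(-0.5) = 1.875 > 0, so the root lies in [-1, -0.5]
f(-0.75) = -0.328125 < 0, so the root lies in [-0.75, -0.5]
f(-0.625) = 0.939453 > 0, so the root lies in [-0.75, -0.625]

0.9395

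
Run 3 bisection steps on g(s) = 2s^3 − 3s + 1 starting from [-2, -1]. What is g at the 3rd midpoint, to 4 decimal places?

-0.0742

m = -1.5, g(m) = -1.25 (−); new bracket [-1.5, -1]
m = -1.25, g(m) = 0.84375 (+); new bracket [-1.5, -1.25]
m = -1.375, g(m) = -0.074219 (−); new bracket [-1.375, -1.25]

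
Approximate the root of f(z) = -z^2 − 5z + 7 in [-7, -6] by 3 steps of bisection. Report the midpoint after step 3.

m = -6.5, f(m) = -2.75 (−); new bracket [-6.5, -6]
m = -6.25, f(m) = -0.8125 (−); new bracket [-6.25, -6]
m = -6.125, f(m) = 0.109375 (+); new bracket [-6.25, -6.125]

-6.125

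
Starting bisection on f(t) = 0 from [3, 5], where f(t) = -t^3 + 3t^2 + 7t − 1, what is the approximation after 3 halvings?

4.75

t = 4 gives f = 11, positive; keep [4, 5]
t = 4.5 gives f = 0.125, positive; keep [4.5, 5]
t = 4.75 gives f = -7.234375, negative; keep [4.5, 4.75]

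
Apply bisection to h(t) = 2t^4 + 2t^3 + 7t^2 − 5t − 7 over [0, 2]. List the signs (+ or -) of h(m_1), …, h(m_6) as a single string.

h(1) = -1 < 0, so the root lies in [1, 2]
h(1.5) = 18.125 > 0, so the root lies in [1, 1.5]
h(1.25) = 6.476562 > 0, so the root lies in [1, 1.25]
h(1.125) = 2.2856 > 0, so the root lies in [1, 1.125]
h(1.0625) = 0.5376 > 0, so the root lies in [1, 1.0625]
h(1.03125) = -0.2565 < 0, so the root lies in [1.03125, 1.0625]

-++++-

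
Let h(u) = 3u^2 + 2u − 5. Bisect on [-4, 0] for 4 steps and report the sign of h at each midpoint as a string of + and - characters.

+--+

h(-2) = 3 > 0, so the root lies in [-2, 0]
h(-1) = -4 < 0, so the root lies in [-2, -1]
h(-1.5) = -1.25 < 0, so the root lies in [-2, -1.5]
h(-1.75) = 0.6875 > 0, so the root lies in [-1.75, -1.5]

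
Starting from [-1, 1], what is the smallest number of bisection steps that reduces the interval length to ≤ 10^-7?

Width after n steps is 2/2^n. Need 2^n ≥ 2/10^-7 = 20000000.
2^24 = 16777216 < 20000000 ≤ 2^25 = 33554432, so n = 25.

25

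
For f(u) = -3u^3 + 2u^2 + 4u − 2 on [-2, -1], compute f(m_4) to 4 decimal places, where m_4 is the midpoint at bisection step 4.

m = -1.5, f(m) = 6.625 (+); new bracket [-1.5, -1]
m = -1.25, f(m) = 1.984375 (+); new bracket [-1.25, -1]
m = -1.125, f(m) = 0.302734 (+); new bracket [-1.125, -1]
m = -1.0625, f(m) = -0.3938 (−); new bracket [-1.125, -1.0625]

-0.3938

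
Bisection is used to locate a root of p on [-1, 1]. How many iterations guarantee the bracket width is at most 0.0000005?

Width after n steps is 2/2^n. Need 2^n ≥ 2/0.0000005 = 4000000.
2^21 = 2097152 < 4000000 ≤ 2^22 = 4194304, so n = 22.

22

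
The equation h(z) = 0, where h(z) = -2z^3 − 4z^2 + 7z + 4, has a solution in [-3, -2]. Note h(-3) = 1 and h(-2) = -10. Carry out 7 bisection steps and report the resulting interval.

midpoint -2.5: h = -7.25 < 0 → [-3, -2.5]
midpoint -2.75: h = -3.90625 < 0 → [-3, -2.75]
midpoint -2.875: h = -1.660156 < 0 → [-3, -2.875]
midpoint -2.9375: h = -0.3833 < 0 → [-3, -2.9375]
midpoint -2.96875: h = 0.2949 > 0 → [-2.96875, -2.9375]
midpoint -2.953125: h = -0.0476 < 0 → [-2.96875, -2.953125]
midpoint -2.9609375: h = 0.1228 > 0 → [-2.9609375, -2.953125]

[-2.9609375, -2.953125]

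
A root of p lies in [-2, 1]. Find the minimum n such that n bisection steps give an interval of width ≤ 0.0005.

13

Width after n steps is 3/2^n. Need 2^n ≥ 3/0.0005 = 6000.
2^12 = 4096 < 6000 ≤ 2^13 = 8192, so n = 13.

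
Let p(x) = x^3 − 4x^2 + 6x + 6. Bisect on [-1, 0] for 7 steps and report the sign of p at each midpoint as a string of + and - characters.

+-+-+--

p(-0.5) = 1.875 > 0, so the root lies in [-1, -0.5]
p(-0.75) = -1.171875 < 0, so the root lies in [-0.75, -0.5]
p(-0.625) = 0.443359 > 0, so the root lies in [-0.75, -0.625]
p(-0.6875) = -0.3406 < 0, so the root lies in [-0.6875, -0.625]
p(-0.65625) = 0.0572 > 0, so the root lies in [-0.6875, -0.65625]
p(-0.671875) = -0.1402 < 0, so the root lies in [-0.671875, -0.65625]
p(-0.6640625) = -0.0411 < 0, so the root lies in [-0.6640625, -0.65625]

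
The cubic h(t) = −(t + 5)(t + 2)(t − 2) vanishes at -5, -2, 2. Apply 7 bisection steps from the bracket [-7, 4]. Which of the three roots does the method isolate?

midpoint -1.5: h = 6.125 > 0 → [-1.5, 4]
midpoint 1.25: h = 15.234375 > 0 → [1.25, 4]
midpoint 2.625: h = -22.041016 < 0 → [1.25, 2.625]
midpoint 1.9375: h = 1.7073 > 0 → [1.9375, 2.625]
midpoint 2.28125: h = -8.7674 < 0 → [1.9375, 2.28125]
midpoint 2.109375: h = -3.1954 < 0 → [1.9375, 2.109375]
midpoint 2.0234375: h = -0.6623 < 0 → [1.9375, 2.0234375]

2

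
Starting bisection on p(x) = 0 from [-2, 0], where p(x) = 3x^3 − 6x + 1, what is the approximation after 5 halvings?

-1.4375

x = -1 gives p = 4, positive; keep [-2, -1]
x = -1.5 gives p = -0.125, negative; keep [-1.5, -1]
x = -1.25 gives p = 2.640625, positive; keep [-1.5, -1.25]
x = -1.375 gives p = 1.4512, positive; keep [-1.5, -1.375]
x = -1.4375 gives p = 0.7136, positive; keep [-1.5, -1.4375]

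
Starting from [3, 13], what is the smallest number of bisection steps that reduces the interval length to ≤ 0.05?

Width after n steps is 10/2^n. Need 2^n ≥ 10/0.05 = 200.
2^7 = 128 < 200 ≤ 2^8 = 256, so n = 8.

8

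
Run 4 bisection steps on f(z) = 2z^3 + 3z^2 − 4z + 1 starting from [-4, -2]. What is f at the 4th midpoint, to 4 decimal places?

f(-3) = -14 < 0, so the root lies in [-3, -2]
f(-2.5) = -1.5 < 0, so the root lies in [-2.5, -2]
f(-2.25) = 2.40625 > 0, so the root lies in [-2.5, -2.25]
f(-2.375) = 0.6289 > 0, so the root lies in [-2.5, -2.375]

0.6289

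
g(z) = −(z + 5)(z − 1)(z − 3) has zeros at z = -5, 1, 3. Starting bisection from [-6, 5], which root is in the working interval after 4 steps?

-5

midpoint -0.5: g = -23.625 < 0 → [-6, -0.5]
midpoint -3.25: g = -46.484375 < 0 → [-6, -3.25]
midpoint -4.625: g = -16.083984 < 0 → [-6, -4.625]
midpoint -5.3125: g = 16.3977 > 0 → [-5.3125, -4.625]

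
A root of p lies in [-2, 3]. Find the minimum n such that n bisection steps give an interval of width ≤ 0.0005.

14

Width after n steps is 5/2^n. Need 2^n ≥ 5/0.0005 = 10000.
2^13 = 8192 < 10000 ≤ 2^14 = 16384, so n = 14.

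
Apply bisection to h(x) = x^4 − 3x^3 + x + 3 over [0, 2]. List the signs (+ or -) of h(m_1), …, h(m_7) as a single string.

+-++--+

x = 1 gives h = 2, positive; keep [1, 2]
x = 1.5 gives h = -0.5625, negative; keep [1, 1.5]
x = 1.25 gives h = 0.832031, positive; keep [1.25, 1.5]
x = 1.375 gives h = 0.1506, positive; keep [1.375, 1.5]
x = 1.4375 gives h = -0.2038, negative; keep [1.375, 1.4375]
x = 1.40625 gives h = -0.0258, negative; keep [1.375, 1.40625]
x = 1.390625 gives h = 0.0626, positive; keep [1.390625, 1.40625]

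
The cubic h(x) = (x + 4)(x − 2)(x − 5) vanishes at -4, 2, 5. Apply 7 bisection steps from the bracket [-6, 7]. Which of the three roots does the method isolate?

-4

x = 0.5 gives h = 30.375, positive; keep [-6, 0.5]
x = -2.75 gives h = 46.015625, positive; keep [-6, -2.75]
x = -4.375 gives h = -22.412109, negative; keep [-4.375, -2.75]
x = -3.5625 gives h = 20.8376, positive; keep [-4.375, -3.5625]
x = -3.96875 gives h = 1.6729, positive; keep [-4.375, -3.96875]
x = -4.171875 gives h = -9.7294, negative; keep [-4.171875, -3.96875]
x = -4.0703125 gives h = -3.8714, negative; keep [-4.0703125, -3.96875]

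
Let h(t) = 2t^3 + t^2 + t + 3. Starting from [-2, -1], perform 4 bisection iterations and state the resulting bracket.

m = -1.5, h(m) = -3 (−); new bracket [-1.5, -1]
m = -1.25, h(m) = -0.59375 (−); new bracket [-1.25, -1]
m = -1.125, h(m) = 0.292969 (+); new bracket [-1.25, -1.125]
m = -1.1875, h(m) = -0.1265 (−); new bracket [-1.1875, -1.125]

[-1.1875, -1.125]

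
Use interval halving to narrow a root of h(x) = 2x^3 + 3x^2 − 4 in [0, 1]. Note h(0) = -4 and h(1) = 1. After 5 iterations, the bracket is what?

[0.90625, 0.9375]

midpoint 0.5: h = -3 < 0 → [0.5, 1]
midpoint 0.75: h = -1.46875 < 0 → [0.75, 1]
midpoint 0.875: h = -0.363281 < 0 → [0.875, 1]
midpoint 0.9375: h = 0.2847 > 0 → [0.875, 0.9375]
midpoint 0.90625: h = -0.0475 < 0 → [0.90625, 0.9375]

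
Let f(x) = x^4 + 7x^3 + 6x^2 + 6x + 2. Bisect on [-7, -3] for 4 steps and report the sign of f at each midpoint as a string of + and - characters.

--++

x = -5 gives f = -128, negative; keep [-7, -5]
x = -6 gives f = -34, negative; keep [-7, -6]
x = -6.5 gives f = 79.1875, positive; keep [-6.5, -6]
x = -6.25 gives f = 15.7695, positive; keep [-6.25, -6]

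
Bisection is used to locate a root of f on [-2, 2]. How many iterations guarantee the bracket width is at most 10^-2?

9

Width after n steps is 4/2^n. Need 2^n ≥ 4/10^-2 = 400.
2^8 = 256 < 400 ≤ 2^9 = 512, so n = 9.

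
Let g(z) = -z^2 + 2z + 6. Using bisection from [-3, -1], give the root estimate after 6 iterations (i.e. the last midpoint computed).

m = -2, g(m) = -2 (−); new bracket [-2, -1]
m = -1.5, g(m) = 0.75 (+); new bracket [-2, -1.5]
m = -1.75, g(m) = -0.5625 (−); new bracket [-1.75, -1.5]
m = -1.625, g(m) = 0.1094 (+); new bracket [-1.75, -1.625]
m = -1.6875, g(m) = -0.2227 (−); new bracket [-1.6875, -1.625]
m = -1.65625, g(m) = -0.0557 (−); new bracket [-1.65625, -1.625]

-1.65625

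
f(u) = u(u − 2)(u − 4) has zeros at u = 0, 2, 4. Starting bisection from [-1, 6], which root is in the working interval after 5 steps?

4

f(2.5) = -1.875 < 0, so the root lies in [2.5, 6]
f(4.25) = 2.390625 > 0, so the root lies in [2.5, 4.25]
f(3.375) = -2.900391 < 0, so the root lies in [3.375, 4.25]
f(3.8125) = -1.2957 < 0, so the root lies in [3.8125, 4.25]
f(4.03125) = 0.2559 > 0, so the root lies in [3.8125, 4.03125]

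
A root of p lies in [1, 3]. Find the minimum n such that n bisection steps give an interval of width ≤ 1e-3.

11

Width after n steps is 2/2^n. Need 2^n ≥ 2/1e-3 = 2000.
2^10 = 1024 < 2000 ≤ 2^11 = 2048, so n = 11.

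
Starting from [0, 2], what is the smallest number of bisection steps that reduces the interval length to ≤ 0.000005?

Width after n steps is 2/2^n. Need 2^n ≥ 2/0.000005 = 400000.
2^18 = 262144 < 400000 ≤ 2^19 = 524288, so n = 19.

19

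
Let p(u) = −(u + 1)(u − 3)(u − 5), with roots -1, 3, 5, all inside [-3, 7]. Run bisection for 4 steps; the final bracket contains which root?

-1

m = 2, p(m) = -9 (−); new bracket [-3, 2]
m = -0.5, p(m) = -9.625 (−); new bracket [-3, -0.5]
m = -1.75, p(m) = 24.046875 (+); new bracket [-1.75, -0.5]
m = -1.125, p(m) = 3.1582 (+); new bracket [-1.125, -0.5]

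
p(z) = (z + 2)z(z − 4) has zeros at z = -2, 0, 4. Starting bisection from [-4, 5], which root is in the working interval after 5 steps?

4

z = 0.5 gives p = -4.375, negative; keep [0.5, 5]
z = 2.75 gives p = -16.328125, negative; keep [2.75, 5]
z = 3.875 gives p = -2.845703, negative; keep [3.875, 5]
z = 4.4375 gives p = 12.4978, positive; keep [3.875, 4.4375]
z = 4.15625 gives p = 3.998, positive; keep [3.875, 4.15625]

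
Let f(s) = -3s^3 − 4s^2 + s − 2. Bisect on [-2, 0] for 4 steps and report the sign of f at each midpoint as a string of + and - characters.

midpoint -1: f = -4 < 0 → [-2, -1]
midpoint -1.5: f = -2.375 < 0 → [-2, -1.5]
midpoint -1.75: f = 0.078125 > 0 → [-1.75, -1.5]
midpoint -1.625: f = -1.3145 < 0 → [-1.75, -1.625]

--+-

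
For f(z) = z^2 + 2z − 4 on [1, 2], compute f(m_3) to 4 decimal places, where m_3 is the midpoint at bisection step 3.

-0.4844

m = 1.5, f(m) = 1.25 (+); new bracket [1, 1.5]
m = 1.25, f(m) = 0.0625 (+); new bracket [1, 1.25]
m = 1.125, f(m) = -0.484375 (−); new bracket [1.125, 1.25]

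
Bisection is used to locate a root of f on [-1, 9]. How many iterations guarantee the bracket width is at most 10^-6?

24

Width after n steps is 10/2^n. Need 2^n ≥ 10/10^-6 = 10000000.
2^23 = 8388608 < 10000000 ≤ 2^24 = 16777216, so n = 24.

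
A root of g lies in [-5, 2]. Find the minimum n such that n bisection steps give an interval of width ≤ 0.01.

10

Width after n steps is 7/2^n. Need 2^n ≥ 7/0.01 = 700.
2^9 = 512 < 700 ≤ 2^10 = 1024, so n = 10.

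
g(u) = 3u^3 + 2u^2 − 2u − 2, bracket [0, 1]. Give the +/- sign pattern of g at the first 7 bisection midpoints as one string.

u = 0.5 gives g = -2.125, negative; keep [0.5, 1]
u = 0.75 gives g = -1.109375, negative; keep [0.75, 1]
u = 0.875 gives g = -0.208984, negative; keep [0.875, 1]
u = 0.9375 gives g = 0.3547, positive; keep [0.875, 0.9375]
u = 0.90625 gives g = 0.063, positive; keep [0.875, 0.90625]
u = 0.890625 gives g = -0.0755, negative; keep [0.890625, 0.90625]
u = 0.8984375 gives g = -0.0069, negative; keep [0.8984375, 0.90625]

---++--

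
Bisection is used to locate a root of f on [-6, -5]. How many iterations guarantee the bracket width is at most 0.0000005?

Width after n steps is 1/2^n. Need 2^n ≥ 1/0.0000005 = 2000000.
2^20 = 1048576 < 2000000 ≤ 2^21 = 2097152, so n = 21.

21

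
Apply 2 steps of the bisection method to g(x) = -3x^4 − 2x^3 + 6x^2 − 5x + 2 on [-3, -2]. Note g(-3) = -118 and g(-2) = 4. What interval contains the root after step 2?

[-2.25, -2]

midpoint -2.5: g = -33.9375 < 0 → [-2.5, -2]
midpoint -2.25: g = -10.480469 < 0 → [-2.25, -2]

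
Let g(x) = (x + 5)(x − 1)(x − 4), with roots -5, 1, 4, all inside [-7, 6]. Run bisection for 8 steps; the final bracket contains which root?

-5

g(-0.5) = 30.375 > 0, so the root lies in [-7, -0.5]
g(-3.75) = 46.015625 > 0, so the root lies in [-7, -3.75]
g(-5.375) = -22.412109 < 0, so the root lies in [-5.375, -3.75]
g(-4.5625) = 20.8376 > 0, so the root lies in [-5.375, -4.5625]
g(-4.96875) = 1.6729 > 0, so the root lies in [-5.375, -4.96875]
g(-5.171875) = -9.7294 < 0, so the root lies in [-5.171875, -4.96875]
g(-5.0703125) = -3.8714 < 0, so the root lies in [-5.0703125, -4.96875]
g(-5.01953125) = -1.0604 < 0, so the root lies in [-5.01953125, -4.96875]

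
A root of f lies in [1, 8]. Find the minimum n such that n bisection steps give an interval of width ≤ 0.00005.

Width after n steps is 7/2^n. Need 2^n ≥ 7/0.00005 = 140000.
2^17 = 131072 < 140000 ≤ 2^18 = 262144, so n = 18.

18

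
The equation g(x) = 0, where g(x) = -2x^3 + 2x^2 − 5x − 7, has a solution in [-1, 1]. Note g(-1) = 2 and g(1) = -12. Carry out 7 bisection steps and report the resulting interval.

[-0.859375, -0.84375]

midpoint 0: g = -7 < 0 → [-1, 0]
midpoint -0.5: g = -3.75 < 0 → [-1, -0.5]
midpoint -0.75: g = -1.28125 < 0 → [-1, -0.75]
midpoint -0.875: g = 0.2461 > 0 → [-0.875, -0.75]
midpoint -0.8125: g = -0.5444 < 0 → [-0.875, -0.8125]
midpoint -0.84375: g = -0.1561 < 0 → [-0.875, -0.84375]
midpoint -0.859375: g = 0.0433 > 0 → [-0.859375, -0.84375]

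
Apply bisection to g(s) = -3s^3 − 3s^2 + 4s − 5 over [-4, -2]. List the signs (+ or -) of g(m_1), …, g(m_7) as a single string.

+++++--

s = -3 gives g = 37, positive; keep [-3, -2]
s = -2.5 gives g = 13.125, positive; keep [-2.5, -2]
s = -2.25 gives g = 4.984375, positive; keep [-2.25, -2]
s = -2.125 gives g = 1.7402, positive; keep [-2.125, -2]
s = -2.0625 gives g = 0.3093, positive; keep [-2.0625, -2]
s = -2.03125 gives g = -0.3603, negative; keep [-2.0625, -2.03125]
s = -2.046875 gives g = -0.0292, negative; keep [-2.0625, -2.046875]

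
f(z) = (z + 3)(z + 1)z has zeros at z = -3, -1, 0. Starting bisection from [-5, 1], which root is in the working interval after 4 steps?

-3

m = -2, f(m) = 2 (+); new bracket [-5, -2]
m = -3.5, f(m) = -4.375 (−); new bracket [-3.5, -2]
m = -2.75, f(m) = 1.203125 (+); new bracket [-3.5, -2.75]
m = -3.125, f(m) = -0.8301 (−); new bracket [-3.125, -2.75]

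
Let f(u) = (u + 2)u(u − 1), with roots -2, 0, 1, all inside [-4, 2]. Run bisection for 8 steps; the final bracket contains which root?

m = -1, f(m) = 2 (+); new bracket [-4, -1]
m = -2.5, f(m) = -4.375 (−); new bracket [-2.5, -1]
m = -1.75, f(m) = 1.203125 (+); new bracket [-2.5, -1.75]
m = -2.125, f(m) = -0.8301 (−); new bracket [-2.125, -1.75]
m = -1.9375, f(m) = 0.3557 (+); new bracket [-2.125, -1.9375]
m = -2.03125, f(m) = -0.1924 (−); new bracket [-2.03125, -1.9375]
m = -1.984375, f(m) = 0.0925 (+); new bracket [-2.03125, -1.984375]
m = -2.0078125, f(m) = -0.0472 (−); new bracket [-2.0078125, -1.984375]

-2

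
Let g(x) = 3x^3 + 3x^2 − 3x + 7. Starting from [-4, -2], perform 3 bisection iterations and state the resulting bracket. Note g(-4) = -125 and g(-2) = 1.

[-2.25, -2]

m = -3, g(m) = -38 (−); new bracket [-3, -2]
m = -2.5, g(m) = -13.625 (−); new bracket [-2.5, -2]
m = -2.25, g(m) = -5.234375 (−); new bracket [-2.25, -2]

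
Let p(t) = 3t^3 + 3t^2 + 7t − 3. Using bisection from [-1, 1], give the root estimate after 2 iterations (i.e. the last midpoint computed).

t = 0 gives p = -3, negative; keep [0, 1]
t = 0.5 gives p = 1.625, positive; keep [0, 0.5]

0.5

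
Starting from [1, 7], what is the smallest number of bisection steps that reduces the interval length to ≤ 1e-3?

13

Width after n steps is 6/2^n. Need 2^n ≥ 6/1e-3 = 6000.
2^12 = 4096 < 6000 ≤ 2^13 = 8192, so n = 13.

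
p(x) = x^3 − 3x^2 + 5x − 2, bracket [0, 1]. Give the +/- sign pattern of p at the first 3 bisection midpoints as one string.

x = 0.5 gives p = -0.125, negative; keep [0.5, 1]
x = 0.75 gives p = 0.484375, positive; keep [0.5, 0.75]
x = 0.625 gives p = 0.197266, positive; keep [0.5, 0.625]

-++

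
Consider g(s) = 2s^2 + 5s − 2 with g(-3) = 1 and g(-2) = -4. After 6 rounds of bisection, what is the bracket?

[-2.859375, -2.84375]

g(-2.5) = -2 < 0, so the root lies in [-3, -2.5]
g(-2.75) = -0.625 < 0, so the root lies in [-3, -2.75]
g(-2.875) = 0.15625 > 0, so the root lies in [-2.875, -2.75]
g(-2.8125) = -0.2422 < 0, so the root lies in [-2.875, -2.8125]
g(-2.84375) = -0.0449 < 0, so the root lies in [-2.875, -2.84375]
g(-2.859375) = 0.0552 > 0, so the root lies in [-2.859375, -2.84375]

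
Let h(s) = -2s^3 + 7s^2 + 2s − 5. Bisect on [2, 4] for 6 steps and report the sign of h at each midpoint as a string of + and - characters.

h(3) = 10 > 0, so the root lies in [3, 4]
h(3.5) = 2 > 0, so the root lies in [3.5, 4]
h(3.75) = -4.53125 < 0, so the root lies in [3.5, 3.75]
h(3.625) = -1.0352 < 0, so the root lies in [3.5, 3.625]
h(3.5625) = 0.5386 > 0, so the root lies in [3.5625, 3.625]
h(3.59375) = -0.2341 < 0, so the root lies in [3.5625, 3.59375]

++--+-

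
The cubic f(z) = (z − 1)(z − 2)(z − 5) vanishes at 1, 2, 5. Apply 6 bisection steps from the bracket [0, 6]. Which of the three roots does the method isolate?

m = 3, f(m) = -4 (−); new bracket [3, 6]
m = 4.5, f(m) = -4.375 (−); new bracket [4.5, 6]
m = 5.25, f(m) = 3.453125 (+); new bracket [4.5, 5.25]
m = 4.875, f(m) = -1.3926 (−); new bracket [4.875, 5.25]
m = 5.0625, f(m) = 0.7776 (+); new bracket [4.875, 5.0625]
m = 4.96875, f(m) = -0.3682 (−); new bracket [4.96875, 5.0625]

5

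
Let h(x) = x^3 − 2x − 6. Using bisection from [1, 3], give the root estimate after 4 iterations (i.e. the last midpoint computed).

2.125

x = 2 gives h = -2, negative; keep [2, 3]
x = 2.5 gives h = 4.625, positive; keep [2, 2.5]
x = 2.25 gives h = 0.890625, positive; keep [2, 2.25]
x = 2.125 gives h = -0.6543, negative; keep [2.125, 2.25]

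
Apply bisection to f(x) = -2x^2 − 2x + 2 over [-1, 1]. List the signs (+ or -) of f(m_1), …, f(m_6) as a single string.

m = 0, f(m) = 2 (+); new bracket [0, 1]
m = 0.5, f(m) = 0.5 (+); new bracket [0.5, 1]
m = 0.75, f(m) = -0.625 (−); new bracket [0.5, 0.75]
m = 0.625, f(m) = -0.0312 (−); new bracket [0.5, 0.625]
m = 0.5625, f(m) = 0.2422 (+); new bracket [0.5625, 0.625]
m = 0.59375, f(m) = 0.1074 (+); new bracket [0.59375, 0.625]

++--++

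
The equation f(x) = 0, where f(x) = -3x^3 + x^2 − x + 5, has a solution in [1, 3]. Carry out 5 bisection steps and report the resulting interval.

m = 2, f(m) = -17 (−); new bracket [1, 2]
m = 1.5, f(m) = -4.375 (−); new bracket [1, 1.5]
m = 1.25, f(m) = -0.546875 (−); new bracket [1, 1.25]
m = 1.125, f(m) = 0.8691 (+); new bracket [1.125, 1.25]
m = 1.1875, f(m) = 0.199 (+); new bracket [1.1875, 1.25]

[1.1875, 1.25]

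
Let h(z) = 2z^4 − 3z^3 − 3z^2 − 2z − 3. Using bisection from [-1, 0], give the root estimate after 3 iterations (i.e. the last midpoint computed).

m = -0.5, h(m) = -2.25 (−); new bracket [-1, -0.5]
m = -0.75, h(m) = -1.289062 (−); new bracket [-1, -0.75]
m = -0.875, h(m) = -0.364746 (−); new bracket [-1, -0.875]

-0.875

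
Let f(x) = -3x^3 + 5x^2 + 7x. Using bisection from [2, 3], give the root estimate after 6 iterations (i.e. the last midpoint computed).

f(2.5) = 1.875 > 0, so the root lies in [2.5, 3]
f(2.75) = -5.328125 < 0, so the root lies in [2.5, 2.75]
f(2.625) = -1.435547 < 0, so the root lies in [2.5, 2.625]
f(2.5625) = 0.2903 > 0, so the root lies in [2.5625, 2.625]
f(2.59375) = -0.5547 < 0, so the root lies in [2.5625, 2.59375]
f(2.578125) = -0.1278 < 0, so the root lies in [2.5625, 2.578125]

2.578125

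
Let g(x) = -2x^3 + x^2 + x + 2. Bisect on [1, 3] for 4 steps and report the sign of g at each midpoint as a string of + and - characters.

--++

g(2) = -8 < 0, so the root lies in [1, 2]
g(1.5) = -1 < 0, so the root lies in [1, 1.5]
g(1.25) = 0.90625 > 0, so the root lies in [1.25, 1.5]
g(1.375) = 0.0664 > 0, so the root lies in [1.375, 1.5]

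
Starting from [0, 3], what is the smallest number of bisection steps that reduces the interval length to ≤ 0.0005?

13

Width after n steps is 3/2^n. Need 2^n ≥ 3/0.0005 = 6000.
2^12 = 4096 < 6000 ≤ 2^13 = 8192, so n = 13.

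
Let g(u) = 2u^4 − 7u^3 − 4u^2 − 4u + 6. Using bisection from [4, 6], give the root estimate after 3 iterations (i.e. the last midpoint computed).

4.25

midpoint 5: g = 261 > 0 → [4, 5]
midpoint 4.5: g = 89.25 > 0 → [4, 4.5]
midpoint 4.25: g = 31.898438 > 0 → [4, 4.25]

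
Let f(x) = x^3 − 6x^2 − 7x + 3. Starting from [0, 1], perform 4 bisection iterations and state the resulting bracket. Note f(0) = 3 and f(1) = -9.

[0.3125, 0.375]

x = 0.5 gives f = -1.875, negative; keep [0, 0.5]
x = 0.25 gives f = 0.890625, positive; keep [0.25, 0.5]
x = 0.375 gives f = -0.416016, negative; keep [0.25, 0.375]
x = 0.3125 gives f = 0.2571, positive; keep [0.3125, 0.375]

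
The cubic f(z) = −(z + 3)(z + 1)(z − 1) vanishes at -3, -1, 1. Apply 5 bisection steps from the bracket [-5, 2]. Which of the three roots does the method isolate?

f(-1.5) = -1.875 < 0, so the root lies in [-5, -1.5]
f(-3.25) = 2.390625 > 0, so the root lies in [-3.25, -1.5]
f(-2.375) = -2.900391 < 0, so the root lies in [-3.25, -2.375]
f(-2.8125) = -1.2957 < 0, so the root lies in [-3.25, -2.8125]
f(-3.03125) = 0.2559 > 0, so the root lies in [-3.03125, -2.8125]

-3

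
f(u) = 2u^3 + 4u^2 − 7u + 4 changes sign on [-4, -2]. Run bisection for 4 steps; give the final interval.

[-3.375, -3.25]

u = -3 gives f = 7, positive; keep [-4, -3]
u = -3.5 gives f = -8.25, negative; keep [-3.5, -3]
u = -3.25 gives f = 0.34375, positive; keep [-3.5, -3.25]
u = -3.375 gives f = -3.6992, negative; keep [-3.375, -3.25]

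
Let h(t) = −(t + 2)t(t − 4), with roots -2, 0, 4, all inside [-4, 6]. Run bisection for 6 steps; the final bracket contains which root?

4

m = 1, h(m) = 9 (+); new bracket [1, 6]
m = 3.5, h(m) = 9.625 (+); new bracket [3.5, 6]
m = 4.75, h(m) = -24.046875 (−); new bracket [3.5, 4.75]
m = 4.125, h(m) = -3.1582 (−); new bracket [3.5, 4.125]
m = 3.8125, h(m) = 4.155 (+); new bracket [3.8125, 4.125]
m = 3.96875, h(m) = 0.7403 (+); new bracket [3.96875, 4.125]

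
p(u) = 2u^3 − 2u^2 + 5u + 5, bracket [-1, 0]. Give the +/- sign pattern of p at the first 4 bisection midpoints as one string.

p(-0.5) = 1.75 > 0, so the root lies in [-1, -0.5]
p(-0.75) = -0.71875 < 0, so the root lies in [-0.75, -0.5]
p(-0.625) = 0.605469 > 0, so the root lies in [-0.75, -0.625]
p(-0.6875) = -0.0327 < 0, so the root lies in [-0.6875, -0.625]

+-+-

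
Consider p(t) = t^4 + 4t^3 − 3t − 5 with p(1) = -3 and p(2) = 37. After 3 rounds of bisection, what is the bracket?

[1.125, 1.25]

midpoint 1.5: p = 9.0625 > 0 → [1, 1.5]
midpoint 1.25: p = 1.503906 > 0 → [1, 1.25]
midpoint 1.125: p = -1.077881 < 0 → [1.125, 1.25]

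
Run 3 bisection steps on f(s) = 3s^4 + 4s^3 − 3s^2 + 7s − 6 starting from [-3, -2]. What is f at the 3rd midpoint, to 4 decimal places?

f(-2.5) = 12.4375 > 0, so the root lies in [-2.5, -2]
f(-2.25) = -5.613281 < 0, so the root lies in [-2.5, -2.25]
f(-2.375) = 2.317139 > 0, so the root lies in [-2.375, -2.25]

2.3171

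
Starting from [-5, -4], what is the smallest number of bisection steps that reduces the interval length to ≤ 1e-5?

Width after n steps is 1/2^n. Need 2^n ≥ 1/1e-5 = 100000.
2^16 = 65536 < 100000 ≤ 2^17 = 131072, so n = 17.

17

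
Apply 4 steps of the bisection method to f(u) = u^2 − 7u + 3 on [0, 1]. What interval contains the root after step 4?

m = 0.5, f(m) = -0.25 (−); new bracket [0, 0.5]
m = 0.25, f(m) = 1.3125 (+); new bracket [0.25, 0.5]
m = 0.375, f(m) = 0.515625 (+); new bracket [0.375, 0.5]
m = 0.4375, f(m) = 0.1289 (+); new bracket [0.4375, 0.5]

[0.4375, 0.5]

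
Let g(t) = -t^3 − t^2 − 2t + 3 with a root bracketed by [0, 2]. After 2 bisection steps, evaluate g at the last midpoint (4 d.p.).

m = 1, g(m) = -1 (−); new bracket [0, 1]
m = 0.5, g(m) = 1.625 (+); new bracket [0.5, 1]

1.6250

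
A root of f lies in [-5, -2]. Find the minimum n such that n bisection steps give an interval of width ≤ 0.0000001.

Width after n steps is 3/2^n. Need 2^n ≥ 3/0.0000001 = 30000000.
2^24 = 16777216 < 30000000 ≤ 2^25 = 33554432, so n = 25.

25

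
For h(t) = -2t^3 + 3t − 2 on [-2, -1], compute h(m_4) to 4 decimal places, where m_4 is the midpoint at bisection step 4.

-0.3716

h(-1.5) = 0.25 > 0, so the root lies in [-1.5, -1]
h(-1.25) = -1.84375 < 0, so the root lies in [-1.5, -1.25]
h(-1.375) = -0.925781 < 0, so the root lies in [-1.5, -1.375]
h(-1.4375) = -0.3716 < 0, so the root lies in [-1.5, -1.4375]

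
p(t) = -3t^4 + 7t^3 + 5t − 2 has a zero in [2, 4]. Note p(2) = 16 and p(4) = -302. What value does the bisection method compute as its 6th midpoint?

2.53125

midpoint 3: p = -41 < 0 → [2, 3]
midpoint 2.5: p = 2.6875 > 0 → [2.5, 3]
midpoint 2.75: p = -14.246094 < 0 → [2.5, 2.75]
midpoint 2.625: p = -4.7019 < 0 → [2.5, 2.625]
midpoint 2.5625: p = -0.7557 < 0 → [2.5, 2.5625]
midpoint 2.53125: p = 1.0266 > 0 → [2.53125, 2.5625]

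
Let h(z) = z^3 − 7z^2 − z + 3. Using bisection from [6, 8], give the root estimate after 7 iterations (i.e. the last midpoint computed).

7.078125

midpoint 7: h = -4 < 0 → [7, 8]
midpoint 7.5: h = 23.625 > 0 → [7, 7.5]
midpoint 7.25: h = 8.890625 > 0 → [7, 7.25]
midpoint 7.125: h = 2.2207 > 0 → [7, 7.125]
midpoint 7.0625: h = -0.9451 < 0 → [7.0625, 7.125]
midpoint 7.09375: h = 0.6239 > 0 → [7.0625, 7.09375]
midpoint 7.078125: h = -0.1641 < 0 → [7.078125, 7.09375]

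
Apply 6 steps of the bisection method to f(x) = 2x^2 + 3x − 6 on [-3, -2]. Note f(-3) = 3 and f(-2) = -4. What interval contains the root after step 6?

[-2.640625, -2.625]

midpoint -2.5: f = -1 < 0 → [-3, -2.5]
midpoint -2.75: f = 0.875 > 0 → [-2.75, -2.5]
midpoint -2.625: f = -0.09375 < 0 → [-2.75, -2.625]
midpoint -2.6875: f = 0.3828 > 0 → [-2.6875, -2.625]
midpoint -2.65625: f = 0.1426 > 0 → [-2.65625, -2.625]
midpoint -2.640625: f = 0.0239 > 0 → [-2.640625, -2.625]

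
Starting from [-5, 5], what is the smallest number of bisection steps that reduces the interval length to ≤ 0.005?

Width after n steps is 10/2^n. Need 2^n ≥ 10/0.005 = 2000.
2^10 = 1024 < 2000 ≤ 2^11 = 2048, so n = 11.

11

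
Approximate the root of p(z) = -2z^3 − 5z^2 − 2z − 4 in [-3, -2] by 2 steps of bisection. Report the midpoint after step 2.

p(-2.5) = 1 > 0, so the root lies in [-2.5, -2]
p(-2.25) = -2.03125 < 0, so the root lies in [-2.5, -2.25]

-2.25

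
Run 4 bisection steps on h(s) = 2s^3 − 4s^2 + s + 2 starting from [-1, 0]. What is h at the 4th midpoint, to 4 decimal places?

-0.1841

midpoint -0.5: h = 0.25 > 0 → [-1, -0.5]
midpoint -0.75: h = -1.84375 < 0 → [-0.75, -0.5]
midpoint -0.625: h = -0.675781 < 0 → [-0.625, -0.5]
midpoint -0.5625: h = -0.1841 < 0 → [-0.5625, -0.5]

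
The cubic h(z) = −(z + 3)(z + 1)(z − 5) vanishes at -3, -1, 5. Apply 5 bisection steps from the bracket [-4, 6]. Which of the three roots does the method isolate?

h(1) = 32 > 0, so the root lies in [1, 6]
h(3.5) = 43.875 > 0, so the root lies in [3.5, 6]
h(4.75) = 11.140625 > 0, so the root lies in [4.75, 6]
h(5.375) = -20.0215 < 0, so the root lies in [4.75, 5.375]
h(5.0625) = -3.0549 < 0, so the root lies in [4.75, 5.0625]

5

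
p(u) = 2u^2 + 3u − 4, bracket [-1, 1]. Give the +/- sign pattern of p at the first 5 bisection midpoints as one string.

---+-

midpoint 0: p = -4 < 0 → [0, 1]
midpoint 0.5: p = -2 < 0 → [0.5, 1]
midpoint 0.75: p = -0.625 < 0 → [0.75, 1]
midpoint 0.875: p = 0.1562 > 0 → [0.75, 0.875]
midpoint 0.8125: p = -0.2422 < 0 → [0.8125, 0.875]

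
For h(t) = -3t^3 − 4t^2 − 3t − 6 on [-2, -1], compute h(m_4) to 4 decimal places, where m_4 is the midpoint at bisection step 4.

0.3660

t = -1.5 gives h = -0.375, negative; keep [-2, -1.5]
t = -1.75 gives h = 3.078125, positive; keep [-1.75, -1.5]
t = -1.625 gives h = 1.185547, positive; keep [-1.625, -1.5]
t = -1.5625 gives h = 0.366, positive; keep [-1.5625, -1.5]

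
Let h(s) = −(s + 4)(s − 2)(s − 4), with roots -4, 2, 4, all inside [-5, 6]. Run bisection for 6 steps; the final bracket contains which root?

midpoint 0.5: h = -23.625 < 0 → [-5, 0.5]
midpoint -2.25: h = -46.484375 < 0 → [-5, -2.25]
midpoint -3.625: h = -16.083984 < 0 → [-5, -3.625]
midpoint -4.3125: h = 16.3977 > 0 → [-4.3125, -3.625]
midpoint -3.96875: h = -1.4864 < 0 → [-4.3125, -3.96875]
midpoint -4.140625: h = 7.0296 > 0 → [-4.140625, -3.96875]

-4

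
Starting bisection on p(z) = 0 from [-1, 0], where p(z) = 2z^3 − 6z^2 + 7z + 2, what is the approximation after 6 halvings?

m = -0.5, p(m) = -3.25 (−); new bracket [-0.5, 0]
m = -0.25, p(m) = -0.15625 (−); new bracket [-0.25, 0]
m = -0.125, p(m) = 1.027344 (+); new bracket [-0.25, -0.125]
m = -0.1875, p(m) = 0.4634 (+); new bracket [-0.25, -0.1875]
m = -0.21875, p(m) = 0.1607 (+); new bracket [-0.25, -0.21875]
m = -0.234375, p(m) = 0.004 (+); new bracket [-0.25, -0.234375]

-0.234375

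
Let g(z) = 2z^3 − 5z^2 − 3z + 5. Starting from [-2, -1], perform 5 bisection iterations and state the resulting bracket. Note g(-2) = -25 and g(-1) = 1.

midpoint -1.5: g = -8.5 < 0 → [-1.5, -1]
midpoint -1.25: g = -2.96875 < 0 → [-1.25, -1]
midpoint -1.125: g = -0.800781 < 0 → [-1.125, -1]
midpoint -1.0625: g = 0.144 > 0 → [-1.125, -1.0625]
midpoint -1.09375: g = -0.3171 < 0 → [-1.09375, -1.0625]

[-1.09375, -1.0625]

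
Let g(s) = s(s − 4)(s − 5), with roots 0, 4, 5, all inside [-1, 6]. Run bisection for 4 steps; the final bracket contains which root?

0

midpoint 2.5: g = 9.375 > 0 → [-1, 2.5]
midpoint 0.75: g = 10.359375 > 0 → [-1, 0.75]
midpoint -0.125: g = -2.642578 < 0 → [-0.125, 0.75]
midpoint 0.3125: g = 5.4016 > 0 → [-0.125, 0.3125]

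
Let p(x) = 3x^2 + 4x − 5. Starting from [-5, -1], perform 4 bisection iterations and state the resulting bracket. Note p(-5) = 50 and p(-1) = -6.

[-2.25, -2]

x = -3 gives p = 10, positive; keep [-3, -1]
x = -2 gives p = -1, negative; keep [-3, -2]
x = -2.5 gives p = 3.75, positive; keep [-2.5, -2]
x = -2.25 gives p = 1.1875, positive; keep [-2.25, -2]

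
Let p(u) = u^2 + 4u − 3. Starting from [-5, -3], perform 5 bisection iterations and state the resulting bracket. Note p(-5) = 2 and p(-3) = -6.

midpoint -4: p = -3 < 0 → [-5, -4]
midpoint -4.5: p = -0.75 < 0 → [-5, -4.5]
midpoint -4.75: p = 0.5625 > 0 → [-4.75, -4.5]
midpoint -4.625: p = -0.1094 < 0 → [-4.75, -4.625]
midpoint -4.6875: p = 0.2227 > 0 → [-4.6875, -4.625]

[-4.6875, -4.625]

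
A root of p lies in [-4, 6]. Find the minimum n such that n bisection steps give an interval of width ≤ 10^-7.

Width after n steps is 10/2^n. Need 2^n ≥ 10/10^-7 = 100000000.
2^26 = 67108864 < 100000000 ≤ 2^27 = 134217728, so n = 27.

27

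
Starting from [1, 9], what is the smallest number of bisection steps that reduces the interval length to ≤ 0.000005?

21

Width after n steps is 8/2^n. Need 2^n ≥ 8/0.000005 = 1600000.
2^20 = 1048576 < 1600000 ≤ 2^21 = 2097152, so n = 21.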